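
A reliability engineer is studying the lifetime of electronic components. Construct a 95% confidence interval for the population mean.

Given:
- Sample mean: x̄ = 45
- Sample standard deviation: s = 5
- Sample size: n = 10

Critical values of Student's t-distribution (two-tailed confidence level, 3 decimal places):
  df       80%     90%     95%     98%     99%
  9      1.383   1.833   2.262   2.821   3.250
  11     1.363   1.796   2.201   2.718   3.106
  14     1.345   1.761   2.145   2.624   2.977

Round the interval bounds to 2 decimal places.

The population standard deviation σ is unknown (only the sample standard deviation s is given), so use a t-interval with df = n - 1 = 10 - 1 = 9.

For 95% confidence with df = 9, t* = 2.262 (from t-table)

Standard error: SE = s/√n = 5/√10 = 1.581139

Margin of error: E = t* × SE = 2.262 × 1.581139 = 3.5765

T-interval: x̄ ± E = 45 ± 3.5765 = (41.4235, 48.5765)

Rounded to 2 decimal places:

(41.42, 48.58)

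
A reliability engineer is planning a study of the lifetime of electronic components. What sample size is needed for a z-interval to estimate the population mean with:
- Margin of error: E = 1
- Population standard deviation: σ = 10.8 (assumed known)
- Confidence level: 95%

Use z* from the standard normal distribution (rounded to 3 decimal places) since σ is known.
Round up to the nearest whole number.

Using z* since population σ is known (z-interval formula).

For 95% confidence, z* = 1.96 (from standard normal table)

Sample size formula for z-interval: n = (z*σ/E)²

n = (1.96 × 10.8 / 1)²
  = (21.168000)²
  = 448.0842

Round up to the nearest whole number: n = 449

449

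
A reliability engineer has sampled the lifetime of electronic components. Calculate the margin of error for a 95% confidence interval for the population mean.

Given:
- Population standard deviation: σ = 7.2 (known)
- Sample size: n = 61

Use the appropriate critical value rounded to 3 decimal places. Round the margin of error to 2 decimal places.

The population standard deviation σ is known, so use the z-interval margin of error formula.

For 95% confidence, z* = 1.96 (from standard normal table)

Margin of error formula for z-interval: E = z* × σ/√n

E = 1.96 × 7.2/√61
  = 1.96 × 0.921866
  = 1.8069

Rounded to 2 decimal places:

1.81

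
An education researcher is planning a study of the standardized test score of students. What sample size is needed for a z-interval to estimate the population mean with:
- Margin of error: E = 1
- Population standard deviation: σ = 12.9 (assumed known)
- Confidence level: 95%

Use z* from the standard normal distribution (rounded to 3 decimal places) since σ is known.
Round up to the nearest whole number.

Using z* since population σ is known (z-interval formula).

For 95% confidence, z* = 1.96 (from standard normal table)

Sample size formula for z-interval: n = (z*σ/E)²

n = (1.96 × 12.9 / 1)²
  = (25.284000)²
  = 639.2807

Round up to the nearest whole number: n = 640

640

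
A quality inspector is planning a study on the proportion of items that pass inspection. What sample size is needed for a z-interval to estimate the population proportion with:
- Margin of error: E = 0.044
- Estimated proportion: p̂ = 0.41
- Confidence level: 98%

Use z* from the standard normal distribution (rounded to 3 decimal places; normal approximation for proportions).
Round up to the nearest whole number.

Using z* for proportion z-interval (normal approximation).

For 98% confidence, z* = 2.326 (from standard normal table)

Sample size formula for proportion z-interval: n = z*²p̂(1-p̂)/E²

n = 2.326² × 0.41 × 0.59 / 0.044²
  = 5.410276 × 0.2419 / 0.001936
  = 676.0050

Round up to the nearest whole number: n = 677

677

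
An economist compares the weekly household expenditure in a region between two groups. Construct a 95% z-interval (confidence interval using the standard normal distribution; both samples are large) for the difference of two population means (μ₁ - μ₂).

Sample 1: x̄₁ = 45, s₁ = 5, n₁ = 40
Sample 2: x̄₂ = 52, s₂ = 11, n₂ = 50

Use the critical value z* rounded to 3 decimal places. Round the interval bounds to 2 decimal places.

Both samples are large (n₁ = 40 ≥ 30, n₂ = 50 ≥ 30), so a z-interval for the difference of means applies.

Point estimate: x̄₁ - x̄₂ = 45 - 52 = -7

Standard error: SE = √(s₁²/n₁ + s₂²/n₂)
= √(5²/40 + 11²/50)
= √(0.625000 + 2.420000)
= 1.744993

For 95% confidence, z* = 1.96 (from standard normal table)
Margin of error: E = z* × SE = 1.96 × 1.744993 = 3.4202

Z-interval: (x̄₁ - x̄₂) ± E = -7 ± 3.4202 = (-10.4202, -3.5798)

Rounded to 2 decimal places:

(-10.42, -3.58)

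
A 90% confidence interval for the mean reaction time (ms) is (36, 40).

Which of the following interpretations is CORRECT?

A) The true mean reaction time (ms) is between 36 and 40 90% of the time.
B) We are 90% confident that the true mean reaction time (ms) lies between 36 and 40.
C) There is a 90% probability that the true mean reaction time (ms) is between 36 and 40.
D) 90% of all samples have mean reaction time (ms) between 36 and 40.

A confidence interval represents our confidence in the procedure, not a probability statement about the parameter.

Key concept: If we repeated this sampling process many times and computed a 90% CI each time, about 90% of those intervals would contain the true population parameter.

For this specific interval (36, 40):
- Midpoint (point estimate): 38
- Margin of error: 2

The correct interpretation is the one stating confidence that the true parameter lies in the interval — option B.

B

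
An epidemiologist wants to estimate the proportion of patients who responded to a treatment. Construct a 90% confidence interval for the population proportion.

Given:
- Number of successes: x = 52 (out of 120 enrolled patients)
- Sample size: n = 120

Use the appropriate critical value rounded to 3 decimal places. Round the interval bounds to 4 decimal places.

Sample proportion: p̂ = 52/120 = 0.433333

Check conditions for normal approximation:
  np̂ = 52 ≥ 10 ✓
  n(1-p̂) = 68 ≥ 10 ✓

The sample is large enough, so use a z-interval (normal approximation) for the proportion.

For 90% confidence, z* = 1.645 (from standard normal table)

Standard error: SE = √(p̂(1-p̂)/n) = √(0.433333×0.566667/120) = 0.04523601

Margin of error: E = z* × SE = 1.645 × 0.04523601 = 0.074413

Z-interval: p̂ ± E = 0.433333 ± 0.074413 = (0.358920, 0.507747)

Rounded to 4 decimal places:

(0.3589, 0.5077)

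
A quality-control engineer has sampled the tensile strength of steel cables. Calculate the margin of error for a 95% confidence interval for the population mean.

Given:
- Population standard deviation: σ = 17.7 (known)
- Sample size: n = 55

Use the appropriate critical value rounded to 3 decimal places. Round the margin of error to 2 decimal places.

The population standard deviation σ is known, so use the z-interval margin of error formula.

For 95% confidence, z* = 1.96 (from standard normal table)

Margin of error formula for z-interval: E = z* × σ/√n

E = 1.96 × 17.7/√55
  = 1.96 × 2.386668
  = 4.6779

Rounded to 2 decimal places:

4.68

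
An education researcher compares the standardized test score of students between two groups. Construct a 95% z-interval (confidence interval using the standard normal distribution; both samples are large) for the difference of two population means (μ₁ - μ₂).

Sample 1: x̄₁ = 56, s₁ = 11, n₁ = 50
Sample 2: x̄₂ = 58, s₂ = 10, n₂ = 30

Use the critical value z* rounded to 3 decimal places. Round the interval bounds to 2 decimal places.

Both samples are large (n₁ = 50 ≥ 30, n₂ = 30 ≥ 30), so a z-interval for the difference of means applies.

Point estimate: x̄₁ - x̄₂ = 56 - 58 = -2

Standard error: SE = √(s₁²/n₁ + s₂²/n₂)
= √(11²/50 + 10²/30)
= √(2.420000 + 3.333333)
= 2.398611

For 95% confidence, z* = 1.96 (from standard normal table)
Margin of error: E = z* × SE = 1.96 × 2.398611 = 4.7013

Z-interval: (x̄₁ - x̄₂) ± E = -2 ± 4.7013 = (-6.7013, 2.7013)

Rounded to 2 decimal places:

(-6.70, 2.70)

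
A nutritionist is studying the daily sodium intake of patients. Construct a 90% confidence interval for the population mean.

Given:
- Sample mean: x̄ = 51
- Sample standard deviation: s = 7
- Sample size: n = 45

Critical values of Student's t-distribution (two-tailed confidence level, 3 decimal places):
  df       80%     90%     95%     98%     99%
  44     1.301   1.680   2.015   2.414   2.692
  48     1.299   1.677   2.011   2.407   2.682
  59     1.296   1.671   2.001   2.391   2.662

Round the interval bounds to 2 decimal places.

The population standard deviation σ is unknown (only the sample standard deviation s is given), so use a t-interval with df = n - 1 = 45 - 1 = 44.

For 90% confidence with df = 44, t* = 1.680 (from t-table)

Standard error: SE = s/√n = 7/√45 = 1.043498

Margin of error: E = t* × SE = 1.680 × 1.043498 = 1.7531

T-interval: x̄ ± E = 51 ± 1.7531 = (49.2469, 52.7531)

Rounded to 2 decimal places:

(49.25, 52.75)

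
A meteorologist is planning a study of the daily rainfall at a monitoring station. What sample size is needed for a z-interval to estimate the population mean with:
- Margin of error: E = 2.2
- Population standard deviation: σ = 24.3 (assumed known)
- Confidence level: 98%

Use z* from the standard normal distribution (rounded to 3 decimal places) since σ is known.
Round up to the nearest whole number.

Using z* since population σ is known (z-interval formula).

For 98% confidence, z* = 2.326 (from standard normal table)

Sample size formula for z-interval: n = (z*σ/E)²

n = (2.326 × 24.3 / 2.2)²
  = (25.691727)²
  = 660.0649

Round up to the nearest whole number: n = 661

661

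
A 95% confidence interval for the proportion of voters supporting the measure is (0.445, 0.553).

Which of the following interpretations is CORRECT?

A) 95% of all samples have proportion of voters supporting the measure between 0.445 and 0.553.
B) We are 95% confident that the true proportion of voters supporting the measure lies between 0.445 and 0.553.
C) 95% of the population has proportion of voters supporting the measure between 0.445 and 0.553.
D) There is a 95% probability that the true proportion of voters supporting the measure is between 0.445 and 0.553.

A confidence interval represents our confidence in the procedure, not a probability statement about the parameter.

Key concept: If we repeated this sampling process many times and computed a 95% CI each time, about 95% of those intervals would contain the true population parameter.

For this specific interval (0.445, 0.553):
- Midpoint (point estimate): 0.499
- Margin of error: 0.054

The correct interpretation is the one stating confidence that the true parameter lies in the interval — option B.

B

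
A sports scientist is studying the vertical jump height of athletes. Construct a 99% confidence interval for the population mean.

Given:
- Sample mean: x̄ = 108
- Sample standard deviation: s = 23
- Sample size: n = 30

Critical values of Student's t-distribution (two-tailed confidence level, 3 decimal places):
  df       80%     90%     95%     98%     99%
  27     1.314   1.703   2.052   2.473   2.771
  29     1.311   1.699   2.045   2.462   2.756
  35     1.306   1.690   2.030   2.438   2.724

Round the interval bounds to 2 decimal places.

The population standard deviation σ is unknown (only the sample standard deviation s is given), so use a t-interval with df = n - 1 = 30 - 1 = 29.

For 99% confidence with df = 29, t* = 2.756 (from t-table)

Standard error: SE = s/√n = 23/√30 = 4.199206

Margin of error: E = t* × SE = 2.756 × 4.199206 = 11.5730

T-interval: x̄ ± E = 108 ± 11.5730 = (96.4270, 119.5730)

Rounded to 2 decimal places:

(96.43, 119.57)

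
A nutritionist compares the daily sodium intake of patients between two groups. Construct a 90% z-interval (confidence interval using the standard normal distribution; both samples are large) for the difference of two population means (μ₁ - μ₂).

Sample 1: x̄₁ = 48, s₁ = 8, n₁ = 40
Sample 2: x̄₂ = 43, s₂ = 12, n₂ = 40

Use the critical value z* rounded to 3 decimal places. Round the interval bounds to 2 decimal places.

Both samples are large (n₁ = 40 ≥ 30, n₂ = 40 ≥ 30), so a z-interval for the difference of means applies.

Point estimate: x̄₁ - x̄₂ = 48 - 43 = 5

Standard error: SE = √(s₁²/n₁ + s₂²/n₂)
= √(8²/40 + 12²/40)
= √(1.600000 + 3.600000)
= 2.280351

For 90% confidence, z* = 1.645 (from standard normal table)
Margin of error: E = z* × SE = 1.645 × 2.280351 = 3.7512

Z-interval: (x̄₁ - x̄₂) ± E = 5 ± 3.7512 = (1.2488, 8.7512)

Rounded to 2 decimal places:

(1.25, 8.75)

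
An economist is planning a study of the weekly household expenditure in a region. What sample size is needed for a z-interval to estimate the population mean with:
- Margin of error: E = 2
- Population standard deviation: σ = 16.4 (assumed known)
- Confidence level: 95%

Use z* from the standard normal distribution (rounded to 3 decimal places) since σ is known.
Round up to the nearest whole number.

Using z* since population σ is known (z-interval formula).

For 95% confidence, z* = 1.96 (from standard normal table)

Sample size formula for z-interval: n = (z*σ/E)²

n = (1.96 × 16.4 / 2)²
  = (16.072000)²
  = 258.3092

Round up to the nearest whole number: n = 259

259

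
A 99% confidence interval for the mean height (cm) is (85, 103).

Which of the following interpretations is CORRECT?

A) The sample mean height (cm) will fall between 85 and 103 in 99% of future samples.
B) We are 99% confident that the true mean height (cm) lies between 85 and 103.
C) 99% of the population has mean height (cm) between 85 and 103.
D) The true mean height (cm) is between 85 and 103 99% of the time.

A confidence interval represents our confidence in the procedure, not a probability statement about the parameter.

Key concept: If we repeated this sampling process many times and computed a 99% CI each time, about 99% of those intervals would contain the true population parameter.

For this specific interval (85, 103):
- Midpoint (point estimate): 94
- Margin of error: 9

The correct interpretation is the one stating confidence that the true parameter lies in the interval — option B.

B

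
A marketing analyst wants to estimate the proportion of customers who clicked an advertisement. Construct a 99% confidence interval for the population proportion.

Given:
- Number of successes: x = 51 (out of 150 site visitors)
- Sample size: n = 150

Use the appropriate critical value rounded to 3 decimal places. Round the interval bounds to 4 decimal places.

Sample proportion: p̂ = 51/150 = 0.340000

Check conditions for normal approximation:
  np̂ = 51 ≥ 10 ✓
  n(1-p̂) = 99 ≥ 10 ✓

The sample is large enough, so use a z-interval (normal approximation) for the proportion.

For 99% confidence, z* = 2.576 (from standard normal table)

Standard error: SE = √(p̂(1-p̂)/n) = √(0.340000×0.660000/150) = 0.03867816

Margin of error: E = z* × SE = 2.576 × 0.03867816 = 0.099635

Z-interval: p̂ ± E = 0.340000 ± 0.099635 = (0.240365, 0.439635)

Rounded to 4 decimal places:

(0.2404, 0.4396)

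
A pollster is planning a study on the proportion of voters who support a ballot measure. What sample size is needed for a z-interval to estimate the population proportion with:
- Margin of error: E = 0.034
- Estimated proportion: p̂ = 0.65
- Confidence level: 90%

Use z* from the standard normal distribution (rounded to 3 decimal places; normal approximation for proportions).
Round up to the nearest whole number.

Using z* for proportion z-interval (normal approximation).

For 90% confidence, z* = 1.645 (from standard normal table)

Sample size formula for proportion z-interval: n = z*²p̂(1-p̂)/E²

n = 1.645² × 0.65 × 0.35 / 0.034²
  = 2.706025 × 0.2275 / 0.001156
  = 532.5438

Round up to the nearest whole number: n = 533

533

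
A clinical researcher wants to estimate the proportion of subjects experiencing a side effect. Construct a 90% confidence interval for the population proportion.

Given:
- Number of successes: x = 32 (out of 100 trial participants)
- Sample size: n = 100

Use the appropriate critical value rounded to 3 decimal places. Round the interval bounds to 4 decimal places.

Sample proportion: p̂ = 32/100 = 0.320000

Check conditions for normal approximation:
  np̂ = 32 ≥ 10 ✓
  n(1-p̂) = 68 ≥ 10 ✓

The sample is large enough, so use a z-interval (normal approximation) for the proportion.

For 90% confidence, z* = 1.645 (from standard normal table)

Standard error: SE = √(p̂(1-p̂)/n) = √(0.320000×0.680000/100) = 0.04664762

Margin of error: E = z* × SE = 1.645 × 0.04664762 = 0.076735

Z-interval: p̂ ± E = 0.320000 ± 0.076735 = (0.243265, 0.396735)

Rounded to 4 decimal places:

(0.2433, 0.3967)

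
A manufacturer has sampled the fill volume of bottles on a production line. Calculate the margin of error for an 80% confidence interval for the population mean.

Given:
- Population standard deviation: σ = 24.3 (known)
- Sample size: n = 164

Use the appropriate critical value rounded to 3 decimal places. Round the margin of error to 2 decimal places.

The population standard deviation σ is known, so use the z-interval margin of error formula.

For 80% confidence, z* = 1.282 (from standard normal table)

Margin of error formula for z-interval: E = z* × σ/√n

E = 1.282 × 24.3/√164
  = 1.282 × 1.897511
  = 2.4326

Rounded to 2 decimal places:

2.43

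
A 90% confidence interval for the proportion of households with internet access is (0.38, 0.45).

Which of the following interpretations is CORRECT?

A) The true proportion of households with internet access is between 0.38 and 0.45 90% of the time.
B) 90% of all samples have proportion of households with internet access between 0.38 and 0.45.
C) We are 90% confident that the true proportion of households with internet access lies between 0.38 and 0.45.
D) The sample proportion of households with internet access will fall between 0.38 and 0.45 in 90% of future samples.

A confidence interval represents our confidence in the procedure, not a probability statement about the parameter.

Key concept: If we repeated this sampling process many times and computed a 90% CI each time, about 90% of those intervals would contain the true population parameter.

For this specific interval (0.38, 0.45):
- Midpoint (point estimate): 0.415
- Margin of error: 0.035

The correct interpretation is the one stating confidence that the true parameter lies in the interval — option C.

C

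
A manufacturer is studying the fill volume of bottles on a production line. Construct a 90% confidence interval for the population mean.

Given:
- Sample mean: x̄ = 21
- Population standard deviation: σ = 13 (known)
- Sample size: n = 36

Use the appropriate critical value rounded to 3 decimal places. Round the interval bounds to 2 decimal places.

The population standard deviation σ is known, so use a z-interval (standard normal critical value).

For 90% confidence, z* = 1.645 (from standard normal table)

Standard error: SE = σ/√n = 13/√36 = 2.166667

Margin of error: E = z* × SE = 1.645 × 2.166667 = 3.5642

Z-interval: x̄ ± E = 21 ± 3.5642 = (17.4358, 24.5642)

Rounded to 2 decimal places:

(17.44, 24.56)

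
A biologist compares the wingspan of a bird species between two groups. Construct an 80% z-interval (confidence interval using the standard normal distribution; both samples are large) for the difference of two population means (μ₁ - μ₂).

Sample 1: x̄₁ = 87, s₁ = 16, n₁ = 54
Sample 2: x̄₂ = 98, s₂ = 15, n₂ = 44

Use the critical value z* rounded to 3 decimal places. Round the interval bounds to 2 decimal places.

Both samples are large (n₁ = 54 ≥ 30, n₂ = 44 ≥ 30), so a z-interval for the difference of means applies.

Point estimate: x̄₁ - x̄₂ = 87 - 98 = -11

Standard error: SE = √(s₁²/n₁ + s₂²/n₂)
= √(16²/54 + 15²/44)
= √(4.740741 + 5.113636)
= 3.139168

For 80% confidence, z* = 1.282 (from standard normal table)
Margin of error: E = z* × SE = 1.282 × 3.139168 = 4.0244

Z-interval: (x̄₁ - x̄₂) ± E = -11 ± 4.0244 = (-15.0244, -6.9756)

Rounded to 2 decimal places:

(-15.02, -6.98)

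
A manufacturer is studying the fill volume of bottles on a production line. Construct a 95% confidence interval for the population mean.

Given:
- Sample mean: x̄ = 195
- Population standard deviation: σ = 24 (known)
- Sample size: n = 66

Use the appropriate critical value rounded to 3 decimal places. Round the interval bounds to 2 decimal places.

The population standard deviation σ is known, so use a z-interval (standard normal critical value).

For 95% confidence, z* = 1.96 (from standard normal table)

Standard error: SE = σ/√n = 24/√66 = 2.954196

Margin of error: E = z* × SE = 1.96 × 2.954196 = 5.7902

Z-interval: x̄ ± E = 195 ± 5.7902 = (189.2098, 200.7902)

Rounded to 2 decimal places:

(189.21, 200.79)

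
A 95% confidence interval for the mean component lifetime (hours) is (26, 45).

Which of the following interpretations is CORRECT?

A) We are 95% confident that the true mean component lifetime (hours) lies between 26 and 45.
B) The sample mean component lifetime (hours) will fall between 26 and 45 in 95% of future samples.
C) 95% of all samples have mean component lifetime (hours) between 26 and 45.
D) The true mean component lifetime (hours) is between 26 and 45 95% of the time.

A confidence interval represents our confidence in the procedure, not a probability statement about the parameter.

Key concept: If we repeated this sampling process many times and computed a 95% CI each time, about 95% of those intervals would contain the true population parameter.

For this specific interval (26, 45):
- Midpoint (point estimate): 35.5
- Margin of error: 9.5

The correct interpretation is the one stating confidence that the true parameter lies in the interval — option A.

A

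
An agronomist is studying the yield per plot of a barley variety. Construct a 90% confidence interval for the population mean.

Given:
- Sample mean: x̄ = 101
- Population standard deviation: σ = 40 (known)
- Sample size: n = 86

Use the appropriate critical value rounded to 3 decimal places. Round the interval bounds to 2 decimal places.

The population standard deviation σ is known, so use a z-interval (standard normal critical value).

For 90% confidence, z* = 1.645 (from standard normal table)

Standard error: SE = σ/√n = 40/√86 = 4.313311

Margin of error: E = z* × SE = 1.645 × 4.313311 = 7.0954

Z-interval: x̄ ± E = 101 ± 7.0954 = (93.9046, 108.0954)

Rounded to 2 decimal places:

(93.90, 108.10)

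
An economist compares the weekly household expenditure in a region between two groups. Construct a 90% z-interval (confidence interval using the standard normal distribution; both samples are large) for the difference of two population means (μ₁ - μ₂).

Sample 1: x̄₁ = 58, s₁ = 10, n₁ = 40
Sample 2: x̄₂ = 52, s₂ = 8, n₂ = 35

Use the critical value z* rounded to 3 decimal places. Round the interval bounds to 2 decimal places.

Both samples are large (n₁ = 40 ≥ 30, n₂ = 35 ≥ 30), so a z-interval for the difference of means applies.

Point estimate: x̄₁ - x̄₂ = 58 - 52 = 6

Standard error: SE = √(s₁²/n₁ + s₂²/n₂)
= √(10²/40 + 8²/35)
= √(2.500000 + 1.828571)
= 2.080522

For 90% confidence, z* = 1.645 (from standard normal table)
Margin of error: E = z* × SE = 1.645 × 2.080522 = 3.4225

Z-interval: (x̄₁ - x̄₂) ± E = 6 ± 3.4225 = (2.5775, 9.4225)

Rounded to 2 decimal places:

(2.58, 9.42)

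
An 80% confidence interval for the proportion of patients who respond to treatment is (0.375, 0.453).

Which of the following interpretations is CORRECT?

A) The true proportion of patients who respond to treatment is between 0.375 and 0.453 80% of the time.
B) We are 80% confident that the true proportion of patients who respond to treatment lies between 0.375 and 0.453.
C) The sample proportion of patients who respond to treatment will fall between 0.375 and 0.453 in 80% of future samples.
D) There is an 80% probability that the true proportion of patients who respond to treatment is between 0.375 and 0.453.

A confidence interval represents our confidence in the procedure, not a probability statement about the parameter.

Key concept: If we repeated this sampling process many times and computed an 80% CI each time, about 80% of those intervals would contain the true population parameter.

For this specific interval (0.375, 0.453):
- Midpoint (point estimate): 0.414
- Margin of error: 0.039

The correct interpretation is the one stating confidence that the true parameter lies in the interval — option B.

B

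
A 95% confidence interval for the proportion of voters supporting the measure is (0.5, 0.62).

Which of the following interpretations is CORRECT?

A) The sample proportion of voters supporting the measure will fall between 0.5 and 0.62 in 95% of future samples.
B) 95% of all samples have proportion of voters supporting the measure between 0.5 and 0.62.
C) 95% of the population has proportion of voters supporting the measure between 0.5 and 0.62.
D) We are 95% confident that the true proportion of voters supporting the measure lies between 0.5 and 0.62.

A confidence interval represents our confidence in the procedure, not a probability statement about the parameter.

Key concept: If we repeated this sampling process many times and computed a 95% CI each time, about 95% of those intervals would contain the true population parameter.

For this specific interval (0.5, 0.62):
- Midpoint (point estimate): 0.56
- Margin of error: 0.06

The correct interpretation is the one stating confidence that the true parameter lies in the interval — option D.

D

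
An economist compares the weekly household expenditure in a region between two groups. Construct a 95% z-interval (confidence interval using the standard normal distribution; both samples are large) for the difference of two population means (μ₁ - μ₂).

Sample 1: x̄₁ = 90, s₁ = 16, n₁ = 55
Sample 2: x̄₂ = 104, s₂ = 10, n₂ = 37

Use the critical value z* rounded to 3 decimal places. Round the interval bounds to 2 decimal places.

Both samples are large (n₁ = 55 ≥ 30, n₂ = 37 ≥ 30), so a z-interval for the difference of means applies.

Point estimate: x̄₁ - x̄₂ = 90 - 104 = -14

Standard error: SE = √(s₁²/n₁ + s₂²/n₂)
= √(16²/55 + 10²/37)
= √(4.654545 + 2.702703)
= 2.712425

For 95% confidence, z* = 1.96 (from standard normal table)
Margin of error: E = z* × SE = 1.96 × 2.712425 = 5.3164

Z-interval: (x̄₁ - x̄₂) ± E = -14 ± 5.3164 = (-19.3164, -8.6836)

Rounded to 2 decimal places:

(-19.32, -8.68)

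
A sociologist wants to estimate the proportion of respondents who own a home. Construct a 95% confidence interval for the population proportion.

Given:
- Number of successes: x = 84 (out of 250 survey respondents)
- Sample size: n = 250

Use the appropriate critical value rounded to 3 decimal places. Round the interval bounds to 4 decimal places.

Sample proportion: p̂ = 84/250 = 0.336000

Check conditions for normal approximation:
  np̂ = 84 ≥ 10 ✓
  n(1-p̂) = 166 ≥ 10 ✓

The sample is large enough, so use a z-interval (normal approximation) for the proportion.

For 95% confidence, z* = 1.96 (from standard normal table)

Standard error: SE = √(p̂(1-p̂)/n) = √(0.336000×0.664000/250) = 0.02987333

Margin of error: E = z* × SE = 1.96 × 0.02987333 = 0.058552

Z-interval: p̂ ± E = 0.336000 ± 0.058552 = (0.277448, 0.394552)

Rounded to 4 decimal places:

(0.2774, 0.3946)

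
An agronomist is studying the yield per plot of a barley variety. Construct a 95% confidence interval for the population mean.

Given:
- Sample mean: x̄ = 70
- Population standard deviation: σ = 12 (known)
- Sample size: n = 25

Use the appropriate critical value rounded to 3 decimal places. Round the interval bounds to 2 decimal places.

The population standard deviation σ is known, so use a z-interval (standard normal critical value).

For 95% confidence, z* = 1.96 (from standard normal table)

Standard error: SE = σ/√n = 12/√25 = 2.400000

Margin of error: E = z* × SE = 1.96 × 2.400000 = 4.7040

Z-interval: x̄ ± E = 70 ± 4.7040 = (65.2960, 74.7040)

Rounded to 2 decimal places:

(65.30, 74.70)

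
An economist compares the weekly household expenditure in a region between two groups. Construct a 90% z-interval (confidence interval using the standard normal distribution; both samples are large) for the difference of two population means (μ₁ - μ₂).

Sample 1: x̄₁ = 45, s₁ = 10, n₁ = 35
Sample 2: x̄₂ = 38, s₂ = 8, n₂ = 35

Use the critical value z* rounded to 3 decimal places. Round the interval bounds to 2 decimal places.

Both samples are large (n₁ = 35 ≥ 30, n₂ = 35 ≥ 30), so a z-interval for the difference of means applies.

Point estimate: x̄₁ - x̄₂ = 45 - 38 = 7

Standard error: SE = √(s₁²/n₁ + s₂²/n₂)
= √(10²/35 + 8²/35)
= √(2.857143 + 1.828571)
= 2.164651

For 90% confidence, z* = 1.645 (from standard normal table)
Margin of error: E = z* × SE = 1.645 × 2.164651 = 3.5609

Z-interval: (x̄₁ - x̄₂) ± E = 7 ± 3.5609 = (3.4391, 10.5609)

Rounded to 2 decimal places:

(3.44, 10.56)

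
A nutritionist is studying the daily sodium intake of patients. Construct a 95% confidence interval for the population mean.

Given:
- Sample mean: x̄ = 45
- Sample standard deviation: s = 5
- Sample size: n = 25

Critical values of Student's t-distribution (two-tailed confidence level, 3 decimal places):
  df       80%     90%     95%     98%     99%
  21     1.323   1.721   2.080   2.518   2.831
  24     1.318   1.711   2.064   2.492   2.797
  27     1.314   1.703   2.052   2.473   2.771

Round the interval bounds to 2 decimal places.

The population standard deviation σ is unknown (only the sample standard deviation s is given), so use a t-interval with df = n - 1 = 25 - 1 = 24.

For 95% confidence with df = 24, t* = 2.064 (from t-table)

Standard error: SE = s/√n = 5/√25 = 1.000000

Margin of error: E = t* × SE = 2.064 × 1.000000 = 2.0640

T-interval: x̄ ± E = 45 ± 2.0640 = (42.9360, 47.0640)

Rounded to 2 decimal places:

(42.94, 47.06)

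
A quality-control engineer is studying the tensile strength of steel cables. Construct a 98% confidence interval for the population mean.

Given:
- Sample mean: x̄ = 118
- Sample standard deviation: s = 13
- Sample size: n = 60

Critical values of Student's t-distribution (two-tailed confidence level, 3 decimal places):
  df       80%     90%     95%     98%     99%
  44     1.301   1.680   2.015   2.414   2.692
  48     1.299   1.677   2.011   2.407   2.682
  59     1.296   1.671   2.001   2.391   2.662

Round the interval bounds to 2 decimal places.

The population standard deviation σ is unknown (only the sample standard deviation s is given), so use a t-interval with df = n - 1 = 60 - 1 = 59.

For 98% confidence with df = 59, t* = 2.391 (from t-table)

Standard error: SE = s/√n = 13/√60 = 1.678293

Margin of error: E = t* × SE = 2.391 × 1.678293 = 4.0128

T-interval: x̄ ± E = 118 ± 4.0128 = (113.9872, 122.0128)

Rounded to 2 decimal places:

(113.99, 122.01)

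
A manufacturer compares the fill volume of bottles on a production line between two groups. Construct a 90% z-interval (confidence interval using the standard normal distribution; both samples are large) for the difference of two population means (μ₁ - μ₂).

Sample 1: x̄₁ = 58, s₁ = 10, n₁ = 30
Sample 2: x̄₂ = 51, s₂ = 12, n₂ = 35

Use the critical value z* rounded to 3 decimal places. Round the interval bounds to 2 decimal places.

Both samples are large (n₁ = 30 ≥ 30, n₂ = 35 ≥ 30), so a z-interval for the difference of means applies.

Point estimate: x̄₁ - x̄₂ = 58 - 51 = 7

Standard error: SE = √(s₁²/n₁ + s₂²/n₂)
= √(10²/30 + 12²/35)
= √(3.333333 + 4.114286)
= 2.729033

For 90% confidence, z* = 1.645 (from standard normal table)
Margin of error: E = z* × SE = 1.645 × 2.729033 = 4.4893

Z-interval: (x̄₁ - x̄₂) ± E = 7 ± 4.4893 = (2.5107, 11.4893)

Rounded to 2 decimal places:

(2.51, 11.49)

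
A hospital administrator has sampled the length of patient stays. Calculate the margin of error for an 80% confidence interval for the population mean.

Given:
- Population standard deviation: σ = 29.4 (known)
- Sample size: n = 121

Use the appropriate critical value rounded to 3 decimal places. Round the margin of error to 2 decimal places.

The population standard deviation σ is known, so use the z-interval margin of error formula.

For 80% confidence, z* = 1.282 (from standard normal table)

Margin of error formula for z-interval: E = z* × σ/√n

E = 1.282 × 29.4/√121
  = 1.282 × 2.672727
  = 3.4264

Rounded to 2 decimal places:

3.43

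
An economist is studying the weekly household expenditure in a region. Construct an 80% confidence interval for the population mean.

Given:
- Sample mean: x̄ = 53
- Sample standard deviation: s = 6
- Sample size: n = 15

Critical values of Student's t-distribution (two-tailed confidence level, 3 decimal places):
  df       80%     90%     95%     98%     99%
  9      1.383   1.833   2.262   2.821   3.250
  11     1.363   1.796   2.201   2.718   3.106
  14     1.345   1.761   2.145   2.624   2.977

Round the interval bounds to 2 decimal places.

The population standard deviation σ is unknown (only the sample standard deviation s is given), so use a t-interval with df = n - 1 = 15 - 1 = 14.

For 80% confidence with df = 14, t* = 1.345 (from t-table)

Standard error: SE = s/√n = 6/√15 = 1.549193

Margin of error: E = t* × SE = 1.345 × 1.549193 = 2.0837

T-interval: x̄ ± E = 53 ± 2.0837 = (50.9163, 55.0837)

Rounded to 2 decimal places:

(50.92, 55.08)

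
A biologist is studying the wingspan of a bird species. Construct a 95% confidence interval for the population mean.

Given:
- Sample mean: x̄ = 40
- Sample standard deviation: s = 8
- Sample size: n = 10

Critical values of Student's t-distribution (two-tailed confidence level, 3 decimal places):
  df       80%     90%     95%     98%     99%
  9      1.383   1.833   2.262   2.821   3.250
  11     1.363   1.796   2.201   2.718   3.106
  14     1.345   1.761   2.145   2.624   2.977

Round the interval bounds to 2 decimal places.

The population standard deviation σ is unknown (only the sample standard deviation s is given), so use a t-interval with df = n - 1 = 10 - 1 = 9.

For 95% confidence with df = 9, t* = 2.262 (from t-table)

Standard error: SE = s/√n = 8/√10 = 2.529822

Margin of error: E = t* × SE = 2.262 × 2.529822 = 5.7225

T-interval: x̄ ± E = 40 ± 5.7225 = (34.2775, 45.7225)

Rounded to 2 decimal places:

(34.28, 45.72)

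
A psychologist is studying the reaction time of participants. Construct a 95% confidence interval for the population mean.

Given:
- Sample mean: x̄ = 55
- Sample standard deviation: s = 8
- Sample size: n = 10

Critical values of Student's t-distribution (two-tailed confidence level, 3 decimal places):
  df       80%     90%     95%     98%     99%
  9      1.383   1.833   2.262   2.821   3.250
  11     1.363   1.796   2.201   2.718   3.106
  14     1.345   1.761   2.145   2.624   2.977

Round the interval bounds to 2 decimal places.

The population standard deviation σ is unknown (only the sample standard deviation s is given), so use a t-interval with df = n - 1 = 10 - 1 = 9.

For 95% confidence with df = 9, t* = 2.262 (from t-table)

Standard error: SE = s/√n = 8/√10 = 2.529822

Margin of error: E = t* × SE = 2.262 × 2.529822 = 5.7225

T-interval: x̄ ± E = 55 ± 5.7225 = (49.2775, 60.7225)

Rounded to 2 decimal places:

(49.28, 60.72)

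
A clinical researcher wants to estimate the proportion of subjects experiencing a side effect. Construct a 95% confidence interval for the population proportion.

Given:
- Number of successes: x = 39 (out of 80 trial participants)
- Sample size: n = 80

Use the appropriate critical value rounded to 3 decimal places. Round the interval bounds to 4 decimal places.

Sample proportion: p̂ = 39/80 = 0.487500

Check conditions for normal approximation:
  np̂ = 39 ≥ 10 ✓
  n(1-p̂) = 41 ≥ 10 ✓

The sample is large enough, so use a z-interval (normal approximation) for the proportion.

For 95% confidence, z* = 1.96 (from standard normal table)

Standard error: SE = √(p̂(1-p̂)/n) = √(0.487500×0.512500/80) = 0.05588423

Margin of error: E = z* × SE = 1.96 × 0.05588423 = 0.109533

Z-interval: p̂ ± E = 0.487500 ± 0.109533 = (0.377967, 0.597033)

Rounded to 4 decimal places:

(0.3780, 0.5970)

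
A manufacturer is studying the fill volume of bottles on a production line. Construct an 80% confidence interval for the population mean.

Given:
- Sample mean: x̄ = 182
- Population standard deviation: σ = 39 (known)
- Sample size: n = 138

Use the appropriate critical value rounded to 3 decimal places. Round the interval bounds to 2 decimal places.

The population standard deviation σ is known, so use a z-interval (standard normal critical value).

For 80% confidence, z* = 1.282 (from standard normal table)

Standard error: SE = σ/√n = 39/√138 = 3.319900

Margin of error: E = z* × SE = 1.282 × 3.319900 = 4.2561

Z-interval: x̄ ± E = 182 ± 4.2561 = (177.7439, 186.2561)

Rounded to 2 decimal places:

(177.74, 186.26)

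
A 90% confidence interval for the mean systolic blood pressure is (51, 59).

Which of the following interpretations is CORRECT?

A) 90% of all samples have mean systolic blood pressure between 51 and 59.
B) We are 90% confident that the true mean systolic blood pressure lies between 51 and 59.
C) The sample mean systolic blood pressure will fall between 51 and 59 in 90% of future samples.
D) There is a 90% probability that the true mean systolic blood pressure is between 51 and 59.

A confidence interval represents our confidence in the procedure, not a probability statement about the parameter.

Key concept: If we repeated this sampling process many times and computed a 90% CI each time, about 90% of those intervals would contain the true population parameter.

For this specific interval (51, 59):
- Midpoint (point estimate): 55
- Margin of error: 4

The correct interpretation is the one stating confidence that the true parameter lies in the interval — option B.

B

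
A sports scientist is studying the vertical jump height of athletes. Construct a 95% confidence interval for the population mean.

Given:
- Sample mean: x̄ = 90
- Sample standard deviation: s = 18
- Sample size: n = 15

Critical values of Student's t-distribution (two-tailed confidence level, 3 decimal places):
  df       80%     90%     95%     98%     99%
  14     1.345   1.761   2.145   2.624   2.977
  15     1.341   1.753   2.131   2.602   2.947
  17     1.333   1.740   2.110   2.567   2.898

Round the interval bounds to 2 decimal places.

The population standard deviation σ is unknown (only the sample standard deviation s is given), so use a t-interval with df = n - 1 = 15 - 1 = 14.

For 95% confidence with df = 14, t* = 2.145 (from t-table)

Standard error: SE = s/√n = 18/√15 = 4.647580

Margin of error: E = t* × SE = 2.145 × 4.647580 = 9.9691

T-interval: x̄ ± E = 90 ± 9.9691 = (80.0309, 99.9691)

Rounded to 2 decimal places:

(80.03, 99.97)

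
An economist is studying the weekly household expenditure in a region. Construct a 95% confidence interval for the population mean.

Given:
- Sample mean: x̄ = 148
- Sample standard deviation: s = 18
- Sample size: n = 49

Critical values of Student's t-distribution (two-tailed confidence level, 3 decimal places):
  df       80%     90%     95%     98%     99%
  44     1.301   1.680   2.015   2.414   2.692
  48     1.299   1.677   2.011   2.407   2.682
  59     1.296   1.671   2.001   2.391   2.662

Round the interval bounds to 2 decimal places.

The population standard deviation σ is unknown (only the sample standard deviation s is given), so use a t-interval with df = n - 1 = 49 - 1 = 48.

For 95% confidence with df = 48, t* = 2.011 (from t-table)

Standard error: SE = s/√n = 18/√49 = 2.571429

Margin of error: E = t* × SE = 2.011 × 2.571429 = 5.1711

T-interval: x̄ ± E = 148 ± 5.1711 = (142.8289, 153.1711)

Rounded to 2 decimal places:

(142.83, 153.17)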